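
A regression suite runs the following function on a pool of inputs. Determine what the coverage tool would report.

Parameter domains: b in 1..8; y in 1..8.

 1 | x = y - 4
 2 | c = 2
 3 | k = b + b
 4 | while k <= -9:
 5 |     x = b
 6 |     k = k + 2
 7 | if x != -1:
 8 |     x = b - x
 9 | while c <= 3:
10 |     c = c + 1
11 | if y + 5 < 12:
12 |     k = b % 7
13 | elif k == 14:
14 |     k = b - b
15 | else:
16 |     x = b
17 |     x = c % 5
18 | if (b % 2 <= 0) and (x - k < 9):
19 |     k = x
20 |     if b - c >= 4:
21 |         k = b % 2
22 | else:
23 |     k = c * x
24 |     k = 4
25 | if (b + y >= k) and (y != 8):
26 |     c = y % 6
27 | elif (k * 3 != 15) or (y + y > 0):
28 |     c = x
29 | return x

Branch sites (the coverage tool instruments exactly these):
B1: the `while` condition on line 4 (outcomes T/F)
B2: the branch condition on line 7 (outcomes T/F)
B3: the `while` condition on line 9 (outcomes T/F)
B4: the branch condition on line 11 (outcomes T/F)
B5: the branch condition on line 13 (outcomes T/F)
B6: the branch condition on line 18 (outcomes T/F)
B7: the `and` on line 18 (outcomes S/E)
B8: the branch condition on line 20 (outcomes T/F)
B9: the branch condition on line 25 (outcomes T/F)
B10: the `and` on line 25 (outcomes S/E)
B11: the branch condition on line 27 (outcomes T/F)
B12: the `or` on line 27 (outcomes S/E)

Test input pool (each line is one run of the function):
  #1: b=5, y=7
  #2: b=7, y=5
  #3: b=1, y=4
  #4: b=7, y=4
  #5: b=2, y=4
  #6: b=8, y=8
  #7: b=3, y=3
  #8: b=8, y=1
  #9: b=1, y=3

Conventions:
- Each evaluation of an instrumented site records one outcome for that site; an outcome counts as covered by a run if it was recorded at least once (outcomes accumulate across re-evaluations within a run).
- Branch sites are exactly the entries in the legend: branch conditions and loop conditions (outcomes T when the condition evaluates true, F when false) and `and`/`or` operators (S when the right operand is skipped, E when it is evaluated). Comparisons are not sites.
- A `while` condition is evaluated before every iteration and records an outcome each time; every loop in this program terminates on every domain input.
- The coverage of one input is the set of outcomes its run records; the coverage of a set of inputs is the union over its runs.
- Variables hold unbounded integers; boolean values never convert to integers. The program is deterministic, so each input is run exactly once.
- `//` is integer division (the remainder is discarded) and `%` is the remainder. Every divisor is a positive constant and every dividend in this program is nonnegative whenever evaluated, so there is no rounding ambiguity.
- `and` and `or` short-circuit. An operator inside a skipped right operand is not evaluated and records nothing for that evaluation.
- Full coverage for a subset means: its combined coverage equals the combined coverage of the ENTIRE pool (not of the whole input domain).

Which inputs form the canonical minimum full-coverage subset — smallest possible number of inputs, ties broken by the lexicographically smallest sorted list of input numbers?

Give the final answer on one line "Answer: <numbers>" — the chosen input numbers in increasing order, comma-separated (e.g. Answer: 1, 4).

input #1, b=5, y=7: events B1->F, B2->T, B3->T, B3->T, B3->F, B4->F, B5->F, B7->S, B6->F, B10->E, B9->T; outcomes B1=F, B2=T, B3=T, B3=F, B4=F, B5=F, B6=F, B7=S, B9=T, B10=E
input #2, b=7, y=5: events B1->F, B2->T, B3->T, B3->T, B3->F, B4->T, B7->S, B6->F, B10->E, B9->T; outcomes B1=F, B2=T, B3=T, B3=F, B4=T, B6=F, B7=S, B9=T, B10=E
input #3, b=1, y=4: events B1->F, B2->T, B3->T, B3->T, B3->F, B4->T, B7->S, B6->F, B10->E, B9->T; outcomes B1=F, B2=T, B3=T, B3=F, B4=T, B6=F, B7=S, B9=T, B10=E
input #4, b=7, y=4: events B1->F, B2->T, B3->T, B3->T, B3->F, B4->T, B7->S, B6->F, B10->E, B9->T; outcomes B1=F, B2=T, B3=T, B3=F, B4=T, B6=F, B7=S, B9=T, B10=E
input #5, b=2, y=4: events B1->F, B2->T, B3->T, B3->T, B3->F, B4->T, B7->E, B6->T, B8->F, B10->E, B9->T; outcomes B1=F, B2=T, B3=T, B3=F, B4=T, B6=T, B7=E, B8=F, B9=T, B10=E
input #6, b=8, y=8: events B1->F, B2->T, B3->T, B3->T, B3->F, B4->F, B5->F, B7->E, B6->T, B8->T, B10->E, B9->F, B12->S, B11->T; outcomes B1=F, B2=T, B3=T, B3=F, B4=F, B5=F, B6=T, B7=E, B8=T, B9=F, B10=E, B11=T, B12=S
input #7, b=3, y=3: events B1->F, B2->F, B3->T, B3->T, B3->F, B4->T, B7->S, B6->F, B10->E, B9->T; outcomes B1=F, B2=F, B3=T, B3=F, B4=T, B6=F, B7=S, B9=T, B10=E
input #8, b=8, y=1: events B1->F, B2->T, B3->T, B3->T, B3->F, B4->T, B7->E, B6->F, B10->E, B9->T; outcomes B1=F, B2=T, B3=T, B3=F, B4=T, B6=F, B7=E, B9=T, B10=E
input #9, b=1, y=3: events B1->F, B2->F, B3->T, B3->T, B3->F, B4->T, B7->S, B6->F, B10->E, B9->T; outcomes B1=F, B2=F, B3=T, B3=F, B4=T, B6=F, B7=S, B9=T, B10=E
pool-wide coverage (19 outcomes): B1=F, B2=T, B2=F, B3=T, B3=F, B4=T, B4=F, B5=F, B6=T, B6=F, B7=S, B7=E, B8=T, B8=F, B9=T, B9=F, B10=E, B11=T, B12=S
checked all size-1 subsets: none covers 19 outcomes (max 13/19)
checked all size-2 subsets: none covers 19 outcomes (max 18/19)
at size 3, {5, 6, 7} reaches all 19 outcomes; every lexicographically earlier size-3 subset fails

Answer: 5, 6, 7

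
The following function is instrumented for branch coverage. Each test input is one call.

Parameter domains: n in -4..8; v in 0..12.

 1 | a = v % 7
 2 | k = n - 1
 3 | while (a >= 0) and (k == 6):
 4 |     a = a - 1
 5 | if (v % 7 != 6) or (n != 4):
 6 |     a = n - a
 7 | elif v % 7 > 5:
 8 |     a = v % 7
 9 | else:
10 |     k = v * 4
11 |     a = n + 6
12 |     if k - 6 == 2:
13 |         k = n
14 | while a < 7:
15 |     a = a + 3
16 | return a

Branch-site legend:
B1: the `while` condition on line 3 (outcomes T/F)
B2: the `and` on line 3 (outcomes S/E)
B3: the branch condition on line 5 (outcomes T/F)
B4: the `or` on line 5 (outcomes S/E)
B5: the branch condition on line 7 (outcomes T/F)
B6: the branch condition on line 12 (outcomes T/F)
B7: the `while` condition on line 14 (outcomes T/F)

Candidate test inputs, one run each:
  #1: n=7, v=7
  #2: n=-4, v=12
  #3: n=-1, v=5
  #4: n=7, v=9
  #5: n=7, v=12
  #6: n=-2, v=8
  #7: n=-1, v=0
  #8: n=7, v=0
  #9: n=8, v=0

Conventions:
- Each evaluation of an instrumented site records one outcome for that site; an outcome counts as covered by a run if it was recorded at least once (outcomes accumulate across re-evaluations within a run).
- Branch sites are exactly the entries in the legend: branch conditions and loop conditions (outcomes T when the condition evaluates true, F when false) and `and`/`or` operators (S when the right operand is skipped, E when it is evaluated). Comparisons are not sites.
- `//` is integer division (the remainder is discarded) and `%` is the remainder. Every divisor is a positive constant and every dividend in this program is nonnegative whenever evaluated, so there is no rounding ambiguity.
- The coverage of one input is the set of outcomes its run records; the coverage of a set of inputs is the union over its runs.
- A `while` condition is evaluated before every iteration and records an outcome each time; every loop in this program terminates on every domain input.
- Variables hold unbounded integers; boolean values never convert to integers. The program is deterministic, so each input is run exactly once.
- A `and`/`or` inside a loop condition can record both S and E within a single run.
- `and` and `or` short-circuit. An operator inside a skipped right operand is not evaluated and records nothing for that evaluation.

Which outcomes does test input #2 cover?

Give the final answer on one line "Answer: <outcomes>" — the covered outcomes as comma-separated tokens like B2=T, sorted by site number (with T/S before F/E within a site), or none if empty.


Simulating input #2 (n=-4, v=12) step by step:
  B2->E, B1->F, B4->S, B3->T, B7->T, B7->T, B7->T, B7->T, B7->T, B7->T
  B7->F
distinct outcomes covered: B1=F, B2=E, B3=T, B4=S, B7=T, B7=F
Answer: B1=F, B2=E, B3=T, B4=S, B7=T, B7=F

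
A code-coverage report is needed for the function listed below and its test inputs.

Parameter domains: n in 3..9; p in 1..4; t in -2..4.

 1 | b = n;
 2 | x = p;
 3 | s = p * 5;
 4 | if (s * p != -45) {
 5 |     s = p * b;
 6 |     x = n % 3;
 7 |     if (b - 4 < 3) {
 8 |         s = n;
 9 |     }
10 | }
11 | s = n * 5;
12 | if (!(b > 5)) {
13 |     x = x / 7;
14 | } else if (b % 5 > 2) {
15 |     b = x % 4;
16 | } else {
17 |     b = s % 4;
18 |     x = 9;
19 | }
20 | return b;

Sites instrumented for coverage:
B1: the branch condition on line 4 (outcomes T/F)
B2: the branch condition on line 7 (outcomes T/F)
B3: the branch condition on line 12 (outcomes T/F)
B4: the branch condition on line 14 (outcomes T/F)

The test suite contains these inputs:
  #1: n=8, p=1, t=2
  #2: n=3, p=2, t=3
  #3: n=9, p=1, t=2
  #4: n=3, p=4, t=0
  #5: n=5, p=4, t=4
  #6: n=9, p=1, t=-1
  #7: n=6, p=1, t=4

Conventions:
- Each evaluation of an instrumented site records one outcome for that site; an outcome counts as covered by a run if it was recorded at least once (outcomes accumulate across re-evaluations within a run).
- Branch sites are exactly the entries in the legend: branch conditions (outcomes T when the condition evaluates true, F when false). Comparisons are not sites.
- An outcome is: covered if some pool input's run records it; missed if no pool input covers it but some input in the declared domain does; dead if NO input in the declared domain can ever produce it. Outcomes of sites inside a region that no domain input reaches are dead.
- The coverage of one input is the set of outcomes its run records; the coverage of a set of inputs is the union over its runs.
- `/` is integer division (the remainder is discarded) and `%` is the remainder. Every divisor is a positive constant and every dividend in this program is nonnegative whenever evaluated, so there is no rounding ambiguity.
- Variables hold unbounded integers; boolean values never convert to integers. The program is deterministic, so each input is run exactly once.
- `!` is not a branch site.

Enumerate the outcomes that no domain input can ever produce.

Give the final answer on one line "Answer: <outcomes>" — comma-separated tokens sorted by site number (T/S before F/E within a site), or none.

running all 196 domain inputs and tallying outcomes:
  B1=F: unreachable across the whole domain -> dead
  reachable outcomes have witnesses, e.g. B1=T (e.g. n=3, p=1, t=-2), B2=T (e.g. n=3, p=1, t=-2), B2=F (e.g. n=7, p=1, t=-2), B3=T (e.g. n=3, p=1, t=-2)

Answer: B1=F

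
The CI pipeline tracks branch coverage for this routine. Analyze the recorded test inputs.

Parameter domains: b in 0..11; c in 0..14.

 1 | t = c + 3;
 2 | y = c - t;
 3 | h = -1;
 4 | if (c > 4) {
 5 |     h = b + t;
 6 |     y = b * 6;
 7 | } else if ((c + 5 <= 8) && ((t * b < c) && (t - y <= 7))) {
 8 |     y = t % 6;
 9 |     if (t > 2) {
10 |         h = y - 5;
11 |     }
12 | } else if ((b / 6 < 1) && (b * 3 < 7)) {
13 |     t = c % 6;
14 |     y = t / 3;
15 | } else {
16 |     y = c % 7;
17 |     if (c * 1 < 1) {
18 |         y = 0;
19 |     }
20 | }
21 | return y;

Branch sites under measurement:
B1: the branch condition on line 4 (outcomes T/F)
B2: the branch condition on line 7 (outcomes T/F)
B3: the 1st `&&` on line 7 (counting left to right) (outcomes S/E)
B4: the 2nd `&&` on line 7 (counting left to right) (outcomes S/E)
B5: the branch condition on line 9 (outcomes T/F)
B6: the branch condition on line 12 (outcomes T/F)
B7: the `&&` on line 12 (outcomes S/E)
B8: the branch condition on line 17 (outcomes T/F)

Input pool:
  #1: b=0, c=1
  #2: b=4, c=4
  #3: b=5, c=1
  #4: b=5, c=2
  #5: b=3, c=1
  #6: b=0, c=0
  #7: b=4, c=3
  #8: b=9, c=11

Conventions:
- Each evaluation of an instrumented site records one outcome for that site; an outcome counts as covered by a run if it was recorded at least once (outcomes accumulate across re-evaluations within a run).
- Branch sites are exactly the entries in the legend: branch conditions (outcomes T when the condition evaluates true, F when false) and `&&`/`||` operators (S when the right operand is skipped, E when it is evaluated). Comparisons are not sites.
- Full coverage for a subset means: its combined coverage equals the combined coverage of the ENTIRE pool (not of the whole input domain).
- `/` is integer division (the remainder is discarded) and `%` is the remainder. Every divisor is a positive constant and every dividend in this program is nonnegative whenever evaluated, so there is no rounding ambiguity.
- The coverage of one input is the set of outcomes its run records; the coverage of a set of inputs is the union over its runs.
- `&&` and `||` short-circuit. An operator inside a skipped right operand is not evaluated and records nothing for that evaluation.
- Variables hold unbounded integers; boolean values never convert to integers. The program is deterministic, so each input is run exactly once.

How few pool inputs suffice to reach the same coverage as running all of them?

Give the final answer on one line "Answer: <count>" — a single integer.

input #1, b=0, c=1: events B1->F, B3->E, B4->E, B2->T, B5->T; outcomes B1=F, B2=T, B3=E, B4=E, B5=T
input #2, b=4, c=4: events B1->F, B3->S, B2->F, B7->E, B6->F, B8->F; outcomes B1=F, B2=F, B3=S, B6=F, B7=E, B8=F
input #3, b=5, c=1: events B1->F, B3->E, B4->S, B2->F, B7->E, B6->F, B8->F; outcomes B1=F, B2=F, B3=E, B4=S, B6=F, B7=E, B8=F
input #4, b=5, c=2: events B1->F, B3->E, B4->S, B2->F, B7->E, B6->F, B8->F; outcomes B1=F, B2=F, B3=E, B4=S, B6=F, B7=E, B8=F
input #5, b=3, c=1: events B1->F, B3->E, B4->S, B2->F, B7->E, B6->F, B8->F; outcomes B1=F, B2=F, B3=E, B4=S, B6=F, B7=E, B8=F
input #6, b=0, c=0: events B1->F, B3->E, B4->S, B2->F, B7->E, B6->T; outcomes B1=F, B2=F, B3=E, B4=S, B6=T, B7=E
input #7, b=4, c=3: events B1->F, B3->E, B4->S, B2->F, B7->E, B6->F, B8->F; outcomes B1=F, B2=F, B3=E, B4=S, B6=F, B7=E, B8=F
input #8, b=9, c=11: events B1->T; outcomes B1=T
together the pool reaches 13 outcomes: B1=T, B1=F, B2=T, B2=F, B3=S, B3=E, B4=S, B4=E, B5=T, B6=T, B6=F, B7=E, B8=F
checked all size-1 subsets: none covers 13 outcomes (max 7/13)
checked all size-2 subsets: none covers 13 outcomes (max 10/13)
checked all size-3 subsets: none covers 13 outcomes (max 12/13)
size 4: inputs {1, 2, 6, 8} cover all 13 outcomes, and no lexicographically smaller subset of this size does

Answer: 4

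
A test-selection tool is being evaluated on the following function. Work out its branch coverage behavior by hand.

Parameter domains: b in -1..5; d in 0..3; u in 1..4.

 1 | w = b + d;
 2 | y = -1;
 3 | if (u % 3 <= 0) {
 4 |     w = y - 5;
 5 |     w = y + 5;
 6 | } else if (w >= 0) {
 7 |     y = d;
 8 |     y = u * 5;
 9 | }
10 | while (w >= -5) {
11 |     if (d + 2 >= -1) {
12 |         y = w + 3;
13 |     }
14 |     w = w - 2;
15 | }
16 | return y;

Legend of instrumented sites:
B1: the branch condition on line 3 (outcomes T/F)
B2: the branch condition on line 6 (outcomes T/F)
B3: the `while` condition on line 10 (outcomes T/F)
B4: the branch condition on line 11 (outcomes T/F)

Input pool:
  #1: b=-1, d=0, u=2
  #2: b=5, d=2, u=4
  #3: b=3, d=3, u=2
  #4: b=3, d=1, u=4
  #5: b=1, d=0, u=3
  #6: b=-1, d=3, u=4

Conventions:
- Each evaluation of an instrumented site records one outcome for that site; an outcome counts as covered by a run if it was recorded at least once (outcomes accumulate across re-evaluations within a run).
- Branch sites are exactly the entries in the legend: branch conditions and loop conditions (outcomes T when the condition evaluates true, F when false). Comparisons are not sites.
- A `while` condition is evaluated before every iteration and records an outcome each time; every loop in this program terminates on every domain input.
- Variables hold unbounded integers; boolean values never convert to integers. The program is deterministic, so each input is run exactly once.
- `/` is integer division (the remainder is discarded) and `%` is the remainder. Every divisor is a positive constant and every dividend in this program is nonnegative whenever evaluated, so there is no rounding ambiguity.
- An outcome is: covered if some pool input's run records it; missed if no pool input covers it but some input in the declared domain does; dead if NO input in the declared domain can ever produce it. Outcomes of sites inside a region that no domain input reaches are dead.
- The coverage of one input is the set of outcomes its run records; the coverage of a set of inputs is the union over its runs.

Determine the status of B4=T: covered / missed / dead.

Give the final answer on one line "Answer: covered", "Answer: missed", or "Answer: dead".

B4=T is recorded by pool input(s) 1, 2, 3, 4, 5, 6 -> covered

Answer: covered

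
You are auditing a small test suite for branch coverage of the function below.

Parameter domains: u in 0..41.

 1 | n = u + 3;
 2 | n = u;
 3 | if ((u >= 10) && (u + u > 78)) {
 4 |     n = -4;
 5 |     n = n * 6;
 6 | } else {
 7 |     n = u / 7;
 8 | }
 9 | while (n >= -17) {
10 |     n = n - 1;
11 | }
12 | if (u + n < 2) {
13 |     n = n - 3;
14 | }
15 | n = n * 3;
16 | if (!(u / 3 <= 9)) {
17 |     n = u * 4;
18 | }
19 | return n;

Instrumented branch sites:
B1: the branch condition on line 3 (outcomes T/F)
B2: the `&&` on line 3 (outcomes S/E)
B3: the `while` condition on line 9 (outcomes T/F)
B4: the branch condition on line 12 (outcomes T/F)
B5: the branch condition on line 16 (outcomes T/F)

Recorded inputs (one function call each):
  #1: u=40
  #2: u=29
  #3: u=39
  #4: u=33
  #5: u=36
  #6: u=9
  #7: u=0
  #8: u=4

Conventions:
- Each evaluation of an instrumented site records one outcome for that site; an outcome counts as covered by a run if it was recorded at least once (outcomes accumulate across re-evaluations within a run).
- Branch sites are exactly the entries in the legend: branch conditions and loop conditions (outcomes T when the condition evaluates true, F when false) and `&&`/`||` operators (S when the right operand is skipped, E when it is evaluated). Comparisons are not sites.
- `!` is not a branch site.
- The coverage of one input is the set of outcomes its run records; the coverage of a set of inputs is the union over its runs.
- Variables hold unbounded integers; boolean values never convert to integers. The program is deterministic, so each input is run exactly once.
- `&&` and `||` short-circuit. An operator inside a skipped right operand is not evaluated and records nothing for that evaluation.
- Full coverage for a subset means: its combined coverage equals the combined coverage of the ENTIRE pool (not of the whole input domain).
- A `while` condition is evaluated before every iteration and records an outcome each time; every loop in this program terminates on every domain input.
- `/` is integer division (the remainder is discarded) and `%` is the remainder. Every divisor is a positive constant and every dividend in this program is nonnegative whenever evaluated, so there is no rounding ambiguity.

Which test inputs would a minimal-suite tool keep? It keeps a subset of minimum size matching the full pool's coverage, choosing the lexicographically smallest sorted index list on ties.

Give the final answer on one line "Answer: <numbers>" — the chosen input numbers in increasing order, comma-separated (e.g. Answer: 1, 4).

run #1 (u=40) runs B2->E, B1->T, B3->F, B4->F, B5->T; records B1=T, B2=E, B3=F, B4=F, B5=T
run #2 (u=29) runs B2->E, B1->F, B3->T, B3->T, B3->T, B3->T, B3->T, B3->T, B3->T, B3->T, B3->T, B3->T, B3->T, B3->T, ...; records B1=F, B2=E, B3=T, B3=F, B4=F, B5=F
run #3 (u=39) runs B2->E, B1->F, B3->T, B3->T, B3->T, B3->T, B3->T, B3->T, B3->T, B3->T, B3->T, B3->T, B3->T, B3->T, ...; records B1=F, B2=E, B3=T, B3=F, B4=F, B5=T
run #4 (u=33) runs B2->E, B1->F, B3->T, B3->T, B3->T, B3->T, B3->T, B3->T, B3->T, B3->T, B3->T, B3->T, B3->T, B3->T, ...; records B1=F, B2=E, B3=T, B3=F, B4=F, B5=T
run #5 (u=36) runs B2->E, B1->F, B3->T, B3->T, B3->T, B3->T, B3->T, B3->T, B3->T, B3->T, B3->T, B3->T, B3->T, B3->T, ...; records B1=F, B2=E, B3=T, B3=F, B4=F, B5=T
run #6 (u=9) runs B2->S, B1->F, B3->T, B3->T, B3->T, B3->T, B3->T, B3->T, B3->T, B3->T, B3->T, B3->T, B3->T, B3->T, ...; records B1=F, B2=S, B3=T, B3=F, B4=T, B5=F
run #7 (u=0) runs B2->S, B1->F, B3->T, B3->T, B3->T, B3->T, B3->T, B3->T, B3->T, B3->T, B3->T, B3->T, B3->T, B3->T, ...; records B1=F, B2=S, B3=T, B3=F, B4=T, B5=F
run #8 (u=4) runs B2->S, B1->F, B3->T, B3->T, B3->T, B3->T, B3->T, B3->T, B3->T, B3->T, B3->T, B3->T, B3->T, B3->T, ...; records B1=F, B2=S, B3=T, B3=F, B4=T, B5=F
the full pool covers 10 outcomes: B1=T, B1=F, B2=S, B2=E, B3=T, B3=F, B4=T, B4=F, B5=T, B5=F
checked all size-1 subsets: none covers 10 outcomes (max 6/10)
at size 2, {1, 6} reaches all 10 outcomes; every lexicographically earlier size-2 subset fails

Answer: 1, 6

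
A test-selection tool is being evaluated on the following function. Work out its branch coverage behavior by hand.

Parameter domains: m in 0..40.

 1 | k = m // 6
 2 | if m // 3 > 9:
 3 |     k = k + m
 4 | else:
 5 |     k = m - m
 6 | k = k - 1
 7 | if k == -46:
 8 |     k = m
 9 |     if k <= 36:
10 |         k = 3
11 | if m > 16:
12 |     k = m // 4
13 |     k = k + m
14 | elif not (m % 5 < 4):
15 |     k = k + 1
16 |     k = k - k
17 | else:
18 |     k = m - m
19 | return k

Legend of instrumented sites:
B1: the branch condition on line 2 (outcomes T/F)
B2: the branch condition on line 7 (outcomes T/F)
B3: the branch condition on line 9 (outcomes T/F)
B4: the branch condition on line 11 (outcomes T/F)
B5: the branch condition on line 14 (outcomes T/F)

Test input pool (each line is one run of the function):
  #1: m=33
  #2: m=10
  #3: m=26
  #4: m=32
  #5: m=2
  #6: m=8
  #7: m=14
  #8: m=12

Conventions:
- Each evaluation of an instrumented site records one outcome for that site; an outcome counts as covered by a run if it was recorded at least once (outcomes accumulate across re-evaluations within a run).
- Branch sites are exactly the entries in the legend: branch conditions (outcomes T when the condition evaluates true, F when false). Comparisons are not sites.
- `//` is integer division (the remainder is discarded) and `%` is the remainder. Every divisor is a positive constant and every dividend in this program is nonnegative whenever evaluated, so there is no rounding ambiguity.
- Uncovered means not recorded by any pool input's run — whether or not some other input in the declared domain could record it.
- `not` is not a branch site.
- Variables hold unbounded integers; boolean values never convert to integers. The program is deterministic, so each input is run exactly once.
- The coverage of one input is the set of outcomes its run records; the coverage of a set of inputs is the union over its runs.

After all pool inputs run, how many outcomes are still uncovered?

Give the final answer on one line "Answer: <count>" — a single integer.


input #1 (m=33): events B1->T, B2->F, B4->T; covers B1=T, B2=F, B4=T
input #2 (m=10): events B1->F, B2->F, B4->F, B5->F; covers B1=F, B2=F, B4=F, B5=F
input #3 (m=26): events B1->F, B2->F, B4->T; covers B1=F, B2=F, B4=T
input #4 (m=32): events B1->T, B2->F, B4->T; covers B1=T, B2=F, B4=T
input #5 (m=2): events B1->F, B2->F, B4->F, B5->F; covers B1=F, B2=F, B4=F, B5=F
input #6 (m=8): events B1->F, B2->F, B4->F, B5->F; covers B1=F, B2=F, B4=F, B5=F
input #7 (m=14): events B1->F, B2->F, B4->F, B5->T; covers B1=F, B2=F, B4=F, B5=T
input #8 (m=12): events B1->F, B2->F, B4->F, B5->F; covers B1=F, B2=F, B4=F, B5=F
union over the pool: B1=T, B1=F, B2=F, B4=T, B4=F, B5=T, B5=F
uncovered (3 of 10): B2=T, B3=T, B3=F
Answer: 3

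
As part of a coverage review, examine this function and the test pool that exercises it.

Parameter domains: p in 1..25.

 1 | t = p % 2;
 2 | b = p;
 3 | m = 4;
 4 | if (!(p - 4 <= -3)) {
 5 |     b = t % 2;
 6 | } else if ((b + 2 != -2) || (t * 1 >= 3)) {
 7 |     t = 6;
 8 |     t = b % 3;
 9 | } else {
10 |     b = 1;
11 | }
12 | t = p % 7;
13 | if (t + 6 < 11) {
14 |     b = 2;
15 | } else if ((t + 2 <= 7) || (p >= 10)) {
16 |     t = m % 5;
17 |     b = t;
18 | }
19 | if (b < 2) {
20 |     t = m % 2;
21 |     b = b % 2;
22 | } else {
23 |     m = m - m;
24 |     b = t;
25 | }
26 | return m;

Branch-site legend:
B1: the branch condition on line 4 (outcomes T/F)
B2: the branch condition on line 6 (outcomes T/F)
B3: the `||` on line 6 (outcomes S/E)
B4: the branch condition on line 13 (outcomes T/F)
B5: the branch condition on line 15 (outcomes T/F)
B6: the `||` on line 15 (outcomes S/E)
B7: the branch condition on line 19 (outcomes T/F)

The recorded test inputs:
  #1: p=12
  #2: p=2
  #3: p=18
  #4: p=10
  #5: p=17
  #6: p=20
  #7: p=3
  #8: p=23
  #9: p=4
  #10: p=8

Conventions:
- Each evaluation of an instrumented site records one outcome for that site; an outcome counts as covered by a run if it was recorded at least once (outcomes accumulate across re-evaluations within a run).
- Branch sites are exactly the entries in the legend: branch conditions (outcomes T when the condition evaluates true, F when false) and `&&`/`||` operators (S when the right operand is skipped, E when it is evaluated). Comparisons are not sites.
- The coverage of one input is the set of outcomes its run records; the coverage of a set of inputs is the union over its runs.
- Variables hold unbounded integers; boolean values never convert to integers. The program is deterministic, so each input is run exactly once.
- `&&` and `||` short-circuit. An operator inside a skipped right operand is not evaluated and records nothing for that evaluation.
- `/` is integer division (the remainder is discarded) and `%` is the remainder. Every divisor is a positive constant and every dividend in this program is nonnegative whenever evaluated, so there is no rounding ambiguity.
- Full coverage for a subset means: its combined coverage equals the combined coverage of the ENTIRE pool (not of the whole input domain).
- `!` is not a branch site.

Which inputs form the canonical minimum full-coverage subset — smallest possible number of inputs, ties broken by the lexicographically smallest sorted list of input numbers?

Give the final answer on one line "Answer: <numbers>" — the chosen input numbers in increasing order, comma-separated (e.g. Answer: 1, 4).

#1 (p=12) -> B1->T, B4->F, B6->S, B5->T, B7->F; covered: B1=T, B4=F, B5=T, B6=S, B7=F
#2 (p=2) -> B1->T, B4->T, B7->F; covered: B1=T, B4=T, B7=F
#3 (p=18) -> B1->T, B4->T, B7->F; covered: B1=T, B4=T, B7=F
#4 (p=10) -> B1->T, B4->T, B7->F; covered: B1=T, B4=T, B7=F
#5 (p=17) -> B1->T, B4->T, B7->F; covered: B1=T, B4=T, B7=F
#6 (p=20) -> B1->T, B4->F, B6->E, B5->T, B7->F; covered: B1=T, B4=F, B5=T, B6=E, B7=F
#7 (p=3) -> B1->T, B4->T, B7->F; covered: B1=T, B4=T, B7=F
#8 (p=23) -> B1->T, B4->T, B7->F; covered: B1=T, B4=T, B7=F
#9 (p=4) -> B1->T, B4->T, B7->F; covered: B1=T, B4=T, B7=F
#10 (p=8) -> B1->T, B4->T, B7->F; covered: B1=T, B4=T, B7=F
the full pool covers 7 outcomes: B1=T, B4=T, B4=F, B5=T, B6=S, B6=E, B7=F
no size-1 subset reaches all 7 outcomes (best union: 5/7)
no size-2 subset reaches all 7 outcomes (best union: 6/7)
inputs {1, 2, 6} (size 3) cover everything; no size-3 subset with a lexicographically smaller index list covers all 7

Answer: 1, 2, 6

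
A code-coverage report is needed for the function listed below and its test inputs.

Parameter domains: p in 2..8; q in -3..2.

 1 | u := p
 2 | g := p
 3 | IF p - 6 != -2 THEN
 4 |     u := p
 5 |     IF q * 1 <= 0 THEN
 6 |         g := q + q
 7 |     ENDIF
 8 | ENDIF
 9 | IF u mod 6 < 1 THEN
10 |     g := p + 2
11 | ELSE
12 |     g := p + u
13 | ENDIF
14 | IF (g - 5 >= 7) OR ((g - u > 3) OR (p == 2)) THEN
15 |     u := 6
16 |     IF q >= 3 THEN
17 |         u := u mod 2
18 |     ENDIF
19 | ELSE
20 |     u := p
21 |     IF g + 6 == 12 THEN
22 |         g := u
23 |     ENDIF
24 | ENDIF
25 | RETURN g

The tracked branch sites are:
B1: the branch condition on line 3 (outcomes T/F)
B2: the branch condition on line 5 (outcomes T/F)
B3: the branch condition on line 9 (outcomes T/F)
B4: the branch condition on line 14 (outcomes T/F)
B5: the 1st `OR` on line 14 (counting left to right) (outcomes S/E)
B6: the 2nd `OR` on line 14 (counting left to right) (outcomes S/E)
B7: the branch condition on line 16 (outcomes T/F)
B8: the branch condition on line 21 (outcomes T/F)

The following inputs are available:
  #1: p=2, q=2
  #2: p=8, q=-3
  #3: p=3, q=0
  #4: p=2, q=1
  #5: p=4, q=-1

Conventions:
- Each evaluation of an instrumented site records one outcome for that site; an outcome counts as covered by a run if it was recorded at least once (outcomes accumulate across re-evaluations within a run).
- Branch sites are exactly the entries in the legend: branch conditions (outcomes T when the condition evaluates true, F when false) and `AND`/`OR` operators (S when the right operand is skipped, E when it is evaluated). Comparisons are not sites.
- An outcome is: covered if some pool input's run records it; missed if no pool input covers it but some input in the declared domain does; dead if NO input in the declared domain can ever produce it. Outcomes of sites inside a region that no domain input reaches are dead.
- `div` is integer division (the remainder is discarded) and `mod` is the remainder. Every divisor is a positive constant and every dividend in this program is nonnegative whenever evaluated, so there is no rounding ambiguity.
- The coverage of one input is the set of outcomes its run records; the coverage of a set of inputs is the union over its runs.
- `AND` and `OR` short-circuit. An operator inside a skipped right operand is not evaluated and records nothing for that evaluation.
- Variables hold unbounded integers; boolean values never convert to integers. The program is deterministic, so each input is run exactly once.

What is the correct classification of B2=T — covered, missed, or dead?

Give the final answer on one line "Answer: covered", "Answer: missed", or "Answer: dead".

B2=T is recorded by pool input(s) 2, 3 -> covered

Answer: covered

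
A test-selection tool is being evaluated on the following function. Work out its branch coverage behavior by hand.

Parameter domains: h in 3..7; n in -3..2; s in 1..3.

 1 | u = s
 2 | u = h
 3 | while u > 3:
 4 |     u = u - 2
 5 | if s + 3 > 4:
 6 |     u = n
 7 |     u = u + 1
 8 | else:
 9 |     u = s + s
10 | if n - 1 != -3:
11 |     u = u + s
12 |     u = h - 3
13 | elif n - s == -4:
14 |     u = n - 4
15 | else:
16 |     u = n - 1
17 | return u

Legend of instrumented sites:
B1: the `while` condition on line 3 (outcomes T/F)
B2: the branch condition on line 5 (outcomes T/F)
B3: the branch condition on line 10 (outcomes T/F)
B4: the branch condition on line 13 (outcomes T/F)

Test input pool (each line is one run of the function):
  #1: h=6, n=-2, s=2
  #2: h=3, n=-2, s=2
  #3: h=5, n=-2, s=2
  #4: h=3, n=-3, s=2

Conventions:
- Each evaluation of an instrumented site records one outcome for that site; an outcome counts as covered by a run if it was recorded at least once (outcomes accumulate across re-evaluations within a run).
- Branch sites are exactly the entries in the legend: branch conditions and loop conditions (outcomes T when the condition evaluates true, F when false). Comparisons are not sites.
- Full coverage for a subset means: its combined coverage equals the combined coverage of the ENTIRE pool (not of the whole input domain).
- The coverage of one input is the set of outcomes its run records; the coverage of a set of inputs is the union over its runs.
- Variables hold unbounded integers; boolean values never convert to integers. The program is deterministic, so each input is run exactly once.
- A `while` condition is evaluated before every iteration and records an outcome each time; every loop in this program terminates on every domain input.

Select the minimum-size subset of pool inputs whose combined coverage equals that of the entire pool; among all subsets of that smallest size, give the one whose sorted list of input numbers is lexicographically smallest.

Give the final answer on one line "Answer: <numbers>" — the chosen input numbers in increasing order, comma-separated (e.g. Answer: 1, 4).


#1 (h=6, n=-2, s=2) -> B1->T, B1->T, B1->F, B2->T, B3->F, B4->T; covered: B1=T, B1=F, B2=T, B3=F, B4=T
#2 (h=3, n=-2, s=2) -> B1->F, B2->T, B3->F, B4->T; covered: B1=F, B2=T, B3=F, B4=T
#3 (h=5, n=-2, s=2) -> B1->T, B1->F, B2->T, B3->F, B4->T; covered: B1=T, B1=F, B2=T, B3=F, B4=T
#4 (h=3, n=-3, s=2) -> B1->F, B2->T, B3->T; covered: B1=F, B2=T, B3=T
the full pool covers 6 outcomes: B1=T, B1=F, B2=T, B3=T, B3=F, B4=T
checked all size-1 subsets: none covers 6 outcomes (max 5/6)
size 2: inputs {1, 4} cover all 6 outcomes, and no lexicographically smaller subset of this size does
Answer: 1, 4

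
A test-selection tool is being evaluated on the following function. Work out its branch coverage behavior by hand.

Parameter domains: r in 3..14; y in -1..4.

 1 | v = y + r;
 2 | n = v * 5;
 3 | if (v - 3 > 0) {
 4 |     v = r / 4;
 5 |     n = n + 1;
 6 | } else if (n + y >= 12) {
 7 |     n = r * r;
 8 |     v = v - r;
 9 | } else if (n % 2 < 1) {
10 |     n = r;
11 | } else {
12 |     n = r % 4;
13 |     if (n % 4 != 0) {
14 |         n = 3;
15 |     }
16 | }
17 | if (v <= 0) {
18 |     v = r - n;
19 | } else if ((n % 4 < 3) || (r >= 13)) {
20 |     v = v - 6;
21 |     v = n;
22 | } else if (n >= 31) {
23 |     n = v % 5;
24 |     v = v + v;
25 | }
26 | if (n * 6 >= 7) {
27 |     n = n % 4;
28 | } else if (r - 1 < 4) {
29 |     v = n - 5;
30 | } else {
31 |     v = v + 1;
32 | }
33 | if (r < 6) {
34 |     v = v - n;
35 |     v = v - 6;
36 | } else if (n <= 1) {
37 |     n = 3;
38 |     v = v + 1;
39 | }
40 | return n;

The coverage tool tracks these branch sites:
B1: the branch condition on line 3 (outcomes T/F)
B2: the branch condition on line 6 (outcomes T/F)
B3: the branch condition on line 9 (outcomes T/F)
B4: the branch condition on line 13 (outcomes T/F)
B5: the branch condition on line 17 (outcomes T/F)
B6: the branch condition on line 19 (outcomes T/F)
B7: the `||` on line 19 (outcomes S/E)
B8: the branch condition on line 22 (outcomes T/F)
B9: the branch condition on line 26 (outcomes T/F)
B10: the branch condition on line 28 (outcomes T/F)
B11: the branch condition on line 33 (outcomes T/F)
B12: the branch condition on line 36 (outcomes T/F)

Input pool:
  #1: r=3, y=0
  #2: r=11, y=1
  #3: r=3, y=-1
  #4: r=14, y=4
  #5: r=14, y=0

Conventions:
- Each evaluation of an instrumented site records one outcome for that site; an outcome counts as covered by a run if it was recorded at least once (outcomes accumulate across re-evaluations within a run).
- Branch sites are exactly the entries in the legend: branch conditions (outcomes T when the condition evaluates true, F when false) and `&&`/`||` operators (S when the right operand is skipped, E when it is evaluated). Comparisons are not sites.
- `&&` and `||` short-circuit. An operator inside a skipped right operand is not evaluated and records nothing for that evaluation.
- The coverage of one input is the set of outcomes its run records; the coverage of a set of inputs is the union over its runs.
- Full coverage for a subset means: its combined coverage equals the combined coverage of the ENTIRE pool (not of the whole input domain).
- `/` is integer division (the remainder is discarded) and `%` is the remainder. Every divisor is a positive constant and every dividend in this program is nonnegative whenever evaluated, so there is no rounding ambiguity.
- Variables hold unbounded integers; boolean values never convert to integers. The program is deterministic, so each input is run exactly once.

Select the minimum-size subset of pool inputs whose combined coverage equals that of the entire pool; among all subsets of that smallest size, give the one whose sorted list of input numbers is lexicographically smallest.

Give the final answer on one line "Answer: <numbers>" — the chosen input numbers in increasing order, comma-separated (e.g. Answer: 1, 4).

input #1 (r=3, y=0): events B1->F, B2->T, B5->T, B9->T, B11->T; covers B1=F, B2=T, B5=T, B9=T, B11=T
input #2 (r=11, y=1): events B1->T, B5->F, B7->S, B6->T, B9->T, B11->F, B12->T; covers B1=T, B5=F, B6=T, B7=S, B9=T, B11=F, B12=T
input #3 (r=3, y=-1): events B1->F, B2->F, B3->T, B5->F, B7->E, B6->F, B8->F, B9->T, B11->T; covers B1=F, B2=F, B3=T, B5=F, B6=F, B7=E, B8=F, B9=T, B11=T
input #4 (r=14, y=4): events B1->T, B5->F, B7->E, B6->T, B9->T, B11->F, B12->F; covers B1=T, B5=F, B6=T, B7=E, B9=T, B11=F, B12=F
input #5 (r=14, y=0): events B1->T, B5->F, B7->E, B6->T, B9->T, B11->F, B12->F; covers B1=T, B5=F, B6=T, B7=E, B9=T, B11=F, B12=F
the full pool covers 17 outcomes: B1=T, B1=F, B2=T, B2=F, B3=T, B5=T, B5=F, B6=T, B6=F, B7=S, B7=E, B8=F, B9=T, B11=T, B11=F, B12=T, B12=F
no size-1 subset reaches all 17 outcomes (best union: 9/17)
no size-2 subset reaches all 17 outcomes (best union: 14/17)
no size-3 subset reaches all 17 outcomes (best union: 16/17)
inputs {1, 2, 3, 4} (size 4) cover everything; no size-4 subset with a lexicographically smaller index list covers all 17

Answer: 1, 2, 3, 4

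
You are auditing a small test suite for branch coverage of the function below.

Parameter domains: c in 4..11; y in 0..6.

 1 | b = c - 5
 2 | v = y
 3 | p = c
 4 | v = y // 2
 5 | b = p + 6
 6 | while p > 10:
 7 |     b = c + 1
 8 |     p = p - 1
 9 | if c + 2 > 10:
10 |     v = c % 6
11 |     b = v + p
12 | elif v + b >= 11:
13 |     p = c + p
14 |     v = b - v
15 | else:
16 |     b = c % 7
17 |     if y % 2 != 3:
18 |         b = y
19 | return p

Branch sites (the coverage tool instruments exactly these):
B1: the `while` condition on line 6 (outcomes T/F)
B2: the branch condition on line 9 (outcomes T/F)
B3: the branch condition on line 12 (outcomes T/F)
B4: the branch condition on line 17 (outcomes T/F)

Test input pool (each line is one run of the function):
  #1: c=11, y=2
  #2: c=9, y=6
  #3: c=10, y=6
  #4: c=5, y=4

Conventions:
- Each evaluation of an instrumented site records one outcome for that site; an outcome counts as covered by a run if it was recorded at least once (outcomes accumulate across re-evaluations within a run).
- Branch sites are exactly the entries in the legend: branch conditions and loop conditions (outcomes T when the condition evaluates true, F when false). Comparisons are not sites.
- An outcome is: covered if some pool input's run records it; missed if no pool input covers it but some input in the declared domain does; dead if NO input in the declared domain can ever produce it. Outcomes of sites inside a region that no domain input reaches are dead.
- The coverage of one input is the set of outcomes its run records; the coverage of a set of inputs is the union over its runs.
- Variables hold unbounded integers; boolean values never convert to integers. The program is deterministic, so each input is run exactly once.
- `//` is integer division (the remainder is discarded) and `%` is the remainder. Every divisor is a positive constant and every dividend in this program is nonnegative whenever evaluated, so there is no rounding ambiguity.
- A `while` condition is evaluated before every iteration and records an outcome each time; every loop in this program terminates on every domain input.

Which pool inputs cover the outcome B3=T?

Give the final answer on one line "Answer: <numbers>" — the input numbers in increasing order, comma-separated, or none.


input #1 (c=11, y=2): never hits B3=T
input #2 (c=9, y=6): never hits B3=T
input #3 (c=10, y=6): never hits B3=T
input #4 (c=5, y=4): hits B3=T
Answer: 4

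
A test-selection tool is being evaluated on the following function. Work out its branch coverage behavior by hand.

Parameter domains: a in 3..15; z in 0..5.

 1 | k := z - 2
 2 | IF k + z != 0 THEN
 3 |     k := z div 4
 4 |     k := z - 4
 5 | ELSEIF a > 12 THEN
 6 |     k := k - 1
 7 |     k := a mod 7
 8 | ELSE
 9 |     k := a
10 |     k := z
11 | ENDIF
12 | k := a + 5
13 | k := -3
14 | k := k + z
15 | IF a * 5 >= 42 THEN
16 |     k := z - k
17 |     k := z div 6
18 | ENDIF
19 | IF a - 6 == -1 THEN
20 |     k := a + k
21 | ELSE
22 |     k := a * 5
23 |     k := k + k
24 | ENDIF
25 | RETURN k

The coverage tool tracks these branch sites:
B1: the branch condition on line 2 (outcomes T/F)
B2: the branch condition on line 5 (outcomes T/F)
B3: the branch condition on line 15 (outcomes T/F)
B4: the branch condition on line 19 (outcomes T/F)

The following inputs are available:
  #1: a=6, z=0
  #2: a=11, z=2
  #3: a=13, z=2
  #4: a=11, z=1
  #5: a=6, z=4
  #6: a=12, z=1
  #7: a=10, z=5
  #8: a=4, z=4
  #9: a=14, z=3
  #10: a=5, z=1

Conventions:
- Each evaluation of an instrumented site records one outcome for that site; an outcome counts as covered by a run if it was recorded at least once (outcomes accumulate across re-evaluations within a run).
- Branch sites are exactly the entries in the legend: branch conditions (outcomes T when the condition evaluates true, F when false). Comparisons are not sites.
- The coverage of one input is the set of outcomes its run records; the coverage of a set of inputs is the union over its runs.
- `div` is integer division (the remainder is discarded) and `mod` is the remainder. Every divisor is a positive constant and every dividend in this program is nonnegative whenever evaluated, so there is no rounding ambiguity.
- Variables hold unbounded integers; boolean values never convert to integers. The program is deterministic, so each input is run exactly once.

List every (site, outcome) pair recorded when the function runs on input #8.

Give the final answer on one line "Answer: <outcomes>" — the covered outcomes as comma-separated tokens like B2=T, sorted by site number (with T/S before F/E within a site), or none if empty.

Simulating input #8 (a=4, z=4) step by step:
  B1->T, B3->F, B4->F
collecting distinct outcomes: B1=T, B3=F, B4=F

Answer: B1=T, B3=F, B4=F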